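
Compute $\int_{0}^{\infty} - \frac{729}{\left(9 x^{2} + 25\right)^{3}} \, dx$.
$- \frac{729 \pi}{50000}$

Begin with the known result
$$J(a) = \int_{0}^{\infty} - \frac{1}{a^{2} + x^{2}} \, dx = - \frac{\pi}{2 a}.$$

Differentiating under the integral sign with respect to $a$,
$$\frac{dJ}{da} = \int_{0}^{\infty} \frac{2 a}{\left(a^{2} + x^{2}\right)^{2}} \, dx = \frac{\pi}{2 a^{2}},$$
so $\int_{0}^{\infty} - \frac{1}{\left(a^{2} + x^{2}\right)^{2}} \, dx = - \frac{\pi}{4 a^{3}}$.

Repeating — each differentiation of $1/(x^2+a^2)^j$ produces $-2ja/(x^2+a^2)^{j+1}$ — and dividing through by $-2ja$ at each step yields, after $2$ differentiations in total,
$$\int_{0}^{\infty} - \frac{1}{\left(a^{2} + x^{2}\right)^{3}} \, dx = - \frac{3 \pi}{16 a^{5}}.$$

Setting $a = \frac{5}{3}$:
$$I = - \frac{729 \pi}{50000}.$$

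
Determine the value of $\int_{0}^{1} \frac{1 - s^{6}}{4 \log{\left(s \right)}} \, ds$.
$- \frac{\log{\left(7 \right)}}{4}$

Consider the one-parameter family: let $I(a) = \int_{0}^{1} \frac{1 - s^{a}}{4 \log{\left(s \right)}} \, ds$.

Since $\dfrac{\partial}{\partial a}\,s^{a} = s^{a} \ln s$, the $\ln s$ in the denominator cancels and
$$\frac{dI}{da} = \int_{0}^{1} - \frac{1}{4} s^{a} \, ds = - \frac{1}{4} \left[\frac{s^{a+1}}{a+1}\right]_0^1 = - \frac{1}{4 a + 4}.$$

Integrating with respect to $a$ gives $I(a) = - \frac{\log{\left(a + 1 \right)}}{4} + C$.

At $a = 0$ the integrand is identically $0$, so $I(0) = 0$. The closed form gives $0$, hence $C = 0$.

Setting $a = 6$:
$$I = - \frac{\log{\left(7 \right)}}{4}.$$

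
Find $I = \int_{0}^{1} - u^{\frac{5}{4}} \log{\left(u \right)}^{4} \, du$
$- \frac{8192}{19683}$

Start from the elementary integral
$$J(a) = \int_{0}^{1} - u^{a} \, du = - \frac{1}{a + 1}.$$

Differentiating under the integral sign brings down a factor of $\ln u$:
$$\frac{dJ}{da} = \int_{0}^{1} - u^{a} \log{\left(u \right)} \, du = \frac{1}{\left(a + 1\right)^{2}}.$$

Repeating $4$ times in total — each differentiation brings down another $\ln u$ — gives
$$\frac{d^{4}J}{da^{4}} = \int_{0}^{1} - u^{a} \log{\left(u \right)}^{4} \, du = - \frac{24}{\left(a + 1\right)^{5}},$$
and the integrand here is exactly the target integrand, so $I = - \frac{24}{\left(a + 1\right)^{5}}$.

Setting $a = \frac{5}{4}$:
$$I = - \frac{8192}{19683}.$$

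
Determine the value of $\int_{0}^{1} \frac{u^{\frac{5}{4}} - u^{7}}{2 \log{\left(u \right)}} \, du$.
$- \frac{5 \log{\left(2 \right)}}{2} + \log{\left(3 \right)}$

Consider the one-parameter family: let $I(a) = \int_{0}^{1} \frac{- u^{7} + u^{a}}{2 \log{\left(u \right)}} \, du$.

Since $\dfrac{\partial}{\partial a}\,u^{a} = u^{a} \ln u$, the $\ln u$ in the denominator cancels and
$$\frac{dI}{da} = \int_{0}^{1} \frac{1}{2} u^{a} \, du = \frac{1}{2} \left[\frac{u^{a+1}}{a+1}\right]_0^1 = \frac{1}{2 \left(a + 1\right)}.$$

Integrating with respect to $a$ gives $I(a) = \frac{\log{\left(a + 1 \right)}}{2} - \frac{3 \log{\left(2 \right)}}{2} + C$.

At $a = 7$ the integrand is identically $0$, so $I(7) = 0$. The closed form gives $0$, hence $C = 0$.

Setting $a = \frac{5}{4}$:
$$I = - \frac{5 \log{\left(2 \right)}}{2} + \log{\left(3 \right)}.$$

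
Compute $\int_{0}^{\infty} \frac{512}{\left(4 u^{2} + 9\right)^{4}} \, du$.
$\frac{40 \pi}{2187}$

Start from the standard arctangent integral
$$J(a) = \int_{0}^{\infty} \frac{2}{a^{2} + u^{2}} \, du = \frac{\pi}{a}.$$

Differentiating under the integral sign with respect to $a$,
$$\frac{dJ}{da} = \int_{0}^{\infty} - \frac{4 a}{\left(a^{2} + u^{2}\right)^{2}} \, du = - \frac{\pi}{a^{2}},$$
so $\int_{0}^{\infty} \frac{2}{\left(a^{2} + u^{2}\right)^{2}} \, du = \frac{\pi}{2 a^{3}}$.

Repeating — each differentiation of $1/(u^2+a^2)^j$ produces $-2ja/(u^2+a^2)^{j+1}$ — and dividing through by $-2ja$ at each step yields, after $3$ differentiations in total,
$$\int_{0}^{\infty} \frac{2}{\left(a^{2} + u^{2}\right)^{4}} \, du = \frac{5 \pi}{16 a^{7}}.$$

Setting $a = \frac{3}{2}$:
$$I = \frac{40 \pi}{2187}.$$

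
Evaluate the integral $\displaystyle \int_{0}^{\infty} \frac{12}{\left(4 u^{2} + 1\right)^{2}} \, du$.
$\frac{3 \pi}{2}$

Recall the elementary integral
$$J(a) = \int_{0}^{\infty} \frac{3}{4 \left(a^{2} + u^{2}\right)} \, du = \frac{3 \pi}{8 a}.$$

Differentiating under the integral sign with respect to $a$,
$$\frac{dJ}{da} = \int_{0}^{\infty} - \frac{3 a}{2 \left(a^{2} + u^{2}\right)^{2}} \, du = - \frac{3 \pi}{8 a^{2}},$$
so $\int_{0}^{\infty} \frac{3}{4 \left(a^{2} + u^{2}\right)^{2}} \, du = \frac{3 \pi}{16 a^{3}}$.

Setting $a = \frac{1}{2}$:
$$I = \frac{3 \pi}{2}.$$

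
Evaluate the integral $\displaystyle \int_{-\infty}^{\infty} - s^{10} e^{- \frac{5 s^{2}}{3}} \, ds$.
$- \frac{45927 \sqrt{15} \sqrt{\pi}}{100000}$

Begin with the known integral
$$J(a) = \int_{-\infty}^{\infty} - e^{- a s^{2}} \, ds = - \frac{\sqrt{\pi}}{\sqrt{a}}.$$

Differentiating under the integral sign brings down a factor of $(-s^2)$:
$$\frac{dJ}{da} = \int_{-\infty}^{\infty} s^{2} e^{- a s^{2}} \, ds = \frac{\sqrt{\pi}}{2 a^{\frac{3}{2}}}.$$

Repeating $5$ times in total — each differentiation brings down another $(-s^2)$ — gives
$$\frac{d^{5}J}{da^{5}} = \int_{-\infty}^{\infty} s^{10} e^{- a s^{2}} \, ds = \frac{945 \sqrt{\pi}}{32 a^{\frac{11}{2}}},$$
and the integrand here is $(-1)^{5}$ times the target integrand, so $I = (-1)^{5}\,\frac{d^{5}J}{da^{5}} = - \frac{945 \sqrt{\pi}}{32 a^{\frac{11}{2}}}$.

Setting $a = \frac{5}{3}$:
$$I = - \frac{45927 \sqrt{15} \sqrt{\pi}}{100000}.$$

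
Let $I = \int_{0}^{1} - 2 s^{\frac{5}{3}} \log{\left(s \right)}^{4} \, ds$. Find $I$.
$- \frac{729}{2048}$

Consider the simpler parametrised integral
$$J(a) = \int_{0}^{1} - 2 s^{a} \, ds = - \frac{2}{a + 1}.$$

Differentiating under the integral sign brings down a factor of $\ln s$:
$$\frac{dJ}{da} = \int_{0}^{1} - 2 s^{a} \log{\left(s \right)} \, ds = \frac{2}{\left(a + 1\right)^{2}}.$$

Repeating $4$ times in total — each differentiation brings down another $\ln s$ — gives
$$\frac{d^{4}J}{da^{4}} = \int_{0}^{1} - 2 s^{a} \log{\left(s \right)}^{4} \, ds = - \frac{48}{\left(a + 1\right)^{5}},$$
and the integrand here is exactly the target integrand, so $I = - \frac{48}{\left(a + 1\right)^{5}}$.

Setting $a = \frac{5}{3}$:
$$I = - \frac{729}{2048}.$$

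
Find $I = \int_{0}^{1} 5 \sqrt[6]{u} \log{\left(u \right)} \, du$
$- \frac{180}{49}$

Start from the elementary integral
$$J(a) = \int_{0}^{1} 5 u^{a} \, du = \frac{5}{a + 1}.$$

Differentiating under the integral sign brings down a factor of $\ln u$:
$$\frac{dJ}{da} = \int_{0}^{1} 5 u^{a} \log{\left(u \right)} \, du = - \frac{5}{\left(a + 1\right)^{2}}.$$

The integral on the left is $I$, so $I = - \frac{5}{\left(a + 1\right)^{2}}$.

Setting $a = \frac{1}{6}$:
$$I = - \frac{180}{49}.$$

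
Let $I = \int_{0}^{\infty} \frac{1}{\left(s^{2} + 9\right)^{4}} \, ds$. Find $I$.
$\frac{5 \pi}{69984}$

Start from the standard arctangent integral
$$J(a) = \int_{0}^{\infty} \frac{1}{a^{2} + s^{2}} \, ds = \frac{\pi}{2 a}.$$

Differentiating under the integral sign with respect to $a$,
$$\frac{dJ}{da} = \int_{0}^{\infty} - \frac{2 a}{\left(a^{2} + s^{2}\right)^{2}} \, ds = - \frac{\pi}{2 a^{2}},$$
so $\int_{0}^{\infty} \frac{1}{\left(a^{2} + s^{2}\right)^{2}} \, ds = \frac{\pi}{4 a^{3}}$.

Repeating — each differentiation of $1/(s^2+a^2)^j$ produces $-2ja/(s^2+a^2)^{j+1}$ — and dividing through by $-2ja$ at each step yields, after $3$ differentiations in total,
$$\int_{0}^{\infty} \frac{1}{\left(a^{2} + s^{2}\right)^{4}} \, ds = \frac{5 \pi}{32 a^{7}}.$$

Setting $a = 3$:
$$I = \frac{5 \pi}{69984}.$$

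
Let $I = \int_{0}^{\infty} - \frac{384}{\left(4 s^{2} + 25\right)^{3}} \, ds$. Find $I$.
$- \frac{36 \pi}{3125}$

Start from the standard arctangent integral
$$J(a) = \int_{0}^{\infty} - \frac{6}{a^{2} + s^{2}} \, ds = - \frac{3 \pi}{a}.$$

Differentiating under the integral sign with respect to $a$,
$$\frac{dJ}{da} = \int_{0}^{\infty} \frac{12 a}{\left(a^{2} + s^{2}\right)^{2}} \, ds = \frac{3 \pi}{a^{2}},$$
so $\int_{0}^{\infty} - \frac{6}{\left(a^{2} + s^{2}\right)^{2}} \, ds = - \frac{3 \pi}{2 a^{3}}$.

Repeating — each differentiation of $1/(s^2+a^2)^j$ produces $-2ja/(s^2+a^2)^{j+1}$ — and dividing through by $-2ja$ at each step yields, after $2$ differentiations in total,
$$\int_{0}^{\infty} - \frac{6}{\left(a^{2} + s^{2}\right)^{3}} \, ds = - \frac{9 \pi}{8 a^{5}}.$$

Setting $a = \frac{5}{2}$:
$$I = - \frac{36 \pi}{3125}.$$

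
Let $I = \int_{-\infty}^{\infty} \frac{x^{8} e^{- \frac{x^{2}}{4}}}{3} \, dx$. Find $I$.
$1120 \sqrt{\pi}$

Begin with the known integral
$$J(a) = \int_{-\infty}^{\infty} \frac{e^{- a x^{2}}}{3} \, dx = \frac{\sqrt{\pi}}{3 \sqrt{a}}.$$

Differentiating under the integral sign brings down a factor of $(-x^2)$:
$$\frac{dJ}{da} = \int_{-\infty}^{\infty} - \frac{x^{2} e^{- a x^{2}}}{3} \, dx = - \frac{\sqrt{\pi}}{6 a^{\frac{3}{2}}}.$$

Repeating $4$ times in total — each differentiation brings down another $(-x^2)$ — gives
$$\frac{d^{4}J}{da^{4}} = \int_{-\infty}^{\infty} \frac{x^{8} e^{- a x^{2}}}{3} \, dx = \frac{35 \sqrt{\pi}}{16 a^{\frac{9}{2}}},$$
and the integrand here is exactly the target integrand, so $I = \frac{35 \sqrt{\pi}}{16 a^{\frac{9}{2}}}$.

Setting $a = \frac{1}{4}$:
$$I = 1120 \sqrt{\pi}.$$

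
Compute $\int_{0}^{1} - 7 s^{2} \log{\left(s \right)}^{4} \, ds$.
$- \frac{56}{81}$

Consider the simpler parametrised integral
$$J(a) = \int_{0}^{1} - 7 s^{a} \, ds = - \frac{7}{a + 1}.$$

Differentiating under the integral sign brings down a factor of $\ln s$:
$$\frac{dJ}{da} = \int_{0}^{1} - 7 s^{a} \log{\left(s \right)} \, ds = \frac{7}{\left(a + 1\right)^{2}}.$$

Repeating $4$ times in total — each differentiation brings down another $\ln s$ — gives
$$\frac{d^{4}J}{da^{4}} = \int_{0}^{1} - 7 s^{a} \log{\left(s \right)}^{4} \, ds = - \frac{168}{\left(a + 1\right)^{5}},$$
and the integrand here is exactly the target integrand, so $I = - \frac{168}{\left(a + 1\right)^{5}}$.

Setting $a = 2$:
$$I = - \frac{56}{81}.$$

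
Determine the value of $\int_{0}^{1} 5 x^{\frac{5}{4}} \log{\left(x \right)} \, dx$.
$- \frac{80}{81}$

Start from the elementary integral
$$J(a) = \int_{0}^{1} 5 x^{a} \, dx = \frac{5}{a + 1}.$$

Differentiating under the integral sign brings down a factor of $\ln x$:
$$\frac{dJ}{da} = \int_{0}^{1} 5 x^{a} \log{\left(x \right)} \, dx = - \frac{5}{\left(a + 1\right)^{2}}.$$

The integral on the left is $I$, so $I = - \frac{5}{\left(a + 1\right)^{2}}$.

Setting $a = \frac{5}{4}$:
$$I = - \frac{80}{81}.$$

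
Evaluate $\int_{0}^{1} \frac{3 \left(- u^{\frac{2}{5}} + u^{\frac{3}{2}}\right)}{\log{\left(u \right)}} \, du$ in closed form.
$\log{\left(\frac{15625}{2744} \right)}$

Consider the one-parameter family: let $I(a) = \int_{0}^{1} \frac{3 \left(- u^{\frac{2}{5}} + u^{a}\right)}{\log{\left(u \right)}} \, du$.

Since $\dfrac{\partial}{\partial a}\,u^{a} = u^{a} \ln u$, the $\ln u$ in the denominator cancels and
$$\frac{dI}{da} = \int_{0}^{1} 3 u^{a} \, du = 3 \left[\frac{u^{a+1}}{a+1}\right]_0^1 = \frac{3}{a + 1}.$$

Integrating with respect to $a$ gives $I(a) = \log{\left(\frac{125 \left(a + 1\right)^{3}}{343} \right)} + C$.

At $a = \frac{2}{5}$ the integrand is identically $0$, so $I(\frac{2}{5}) = 0$. The closed form gives $0$, hence $C = 0$.

Setting $a = \frac{3}{2}$:
$$I = \log{\left(\frac{15625}{2744} \right)}.$$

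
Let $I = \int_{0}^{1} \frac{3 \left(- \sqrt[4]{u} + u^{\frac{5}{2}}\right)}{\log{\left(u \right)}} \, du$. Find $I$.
$\log{\left(\frac{2744}{125} \right)}$

Introduce a parameter $a$ in the exponent: let $I(a) = \int_{0}^{1} \frac{3 \left(- \sqrt[4]{u} + u^{a}\right)}{\log{\left(u \right)}} \, du$.

Since $\dfrac{\partial}{\partial a}\,u^{a} = u^{a} \ln u$, the $\ln u$ in the denominator cancels and
$$\frac{dI}{da} = \int_{0}^{1} 3 u^{a} \, du = 3 \left[\frac{u^{a+1}}{a+1}\right]_0^1 = \frac{3}{a + 1}.$$

Integrating with respect to $a$ gives $I(a) = \log{\left(\frac{64 \left(a + 1\right)^{3}}{125} \right)} + C$.

At $a = \frac{1}{4}$ the integrand is identically $0$, so $I(\frac{1}{4}) = 0$. The closed form gives $0$, hence $C = 0$.

Setting $a = \frac{5}{2}$:
$$I = \log{\left(\frac{2744}{125} \right)}.$$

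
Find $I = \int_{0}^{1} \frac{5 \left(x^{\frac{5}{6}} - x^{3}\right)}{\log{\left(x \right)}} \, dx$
$- \log{\left(\frac{7962624}{161051} \right)}$

Introduce a parameter $a$ in the exponent: let $I(a) = \int_{0}^{1} \frac{5 \left(x^{\frac{5}{6}} - x^{a}\right)}{\log{\left(x \right)}} \, dx$.

Since $\dfrac{\partial}{\partial a}\,x^{a} = x^{a} \ln x$, the $\ln x$ in the denominator cancels and
$$\frac{dI}{da} = \int_{0}^{1} -5 x^{a} \, dx = -5 \left[\frac{x^{a+1}}{a+1}\right]_0^1 = - \frac{5}{a + 1}.$$

Integrating with respect to $a$ gives $I(a) = - \log{\left(\frac{7776 \left(a + 1\right)^{5}}{161051} \right)} + C$.

At $a = \frac{5}{6}$ the integrand is identically $0$, so $I(\frac{5}{6}) = 0$. The closed form gives $0$, hence $C = 0$.

Setting $a = 3$:
$$I = - \log{\left(\frac{7962624}{161051} \right)}.$$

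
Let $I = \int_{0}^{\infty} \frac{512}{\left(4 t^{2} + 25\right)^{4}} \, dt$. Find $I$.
$\frac{8 \pi}{15625}$

Begin with the known result
$$J(a) = \int_{0}^{\infty} \frac{2}{a^{2} + t^{2}} \, dt = \frac{\pi}{a}.$$

Differentiating under the integral sign with respect to $a$,
$$\frac{dJ}{da} = \int_{0}^{\infty} - \frac{4 a}{\left(a^{2} + t^{2}\right)^{2}} \, dt = - \frac{\pi}{a^{2}},$$
so $\int_{0}^{\infty} \frac{2}{\left(a^{2} + t^{2}\right)^{2}} \, dt = \frac{\pi}{2 a^{3}}$.

Repeating — each differentiation of $1/(t^2+a^2)^j$ produces $-2ja/(t^2+a^2)^{j+1}$ — and dividing through by $-2ja$ at each step yields, after $3$ differentiations in total,
$$\int_{0}^{\infty} \frac{2}{\left(a^{2} + t^{2}\right)^{4}} \, dt = \frac{5 \pi}{16 a^{7}}.$$

Setting $a = \frac{5}{2}$:
$$I = \frac{8 \pi}{15625}.$$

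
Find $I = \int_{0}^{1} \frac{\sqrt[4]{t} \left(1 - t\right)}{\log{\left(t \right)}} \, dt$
$\log{\left(\frac{5}{9} \right)}$

Consider the one-parameter family: let $I(a) = \int_{0}^{1} \frac{- t^{\frac{5}{4}} + t^{a}}{\log{\left(t \right)}} \, dt$.

Since $\dfrac{\partial}{\partial a}\,t^{a} = t^{a} \ln t$, the $\ln t$ in the denominator cancels and
$$\frac{dI}{da} = \int_{0}^{1} t^{a} \, dt = \left[\frac{t^{a+1}}{a+1}\right]_0^1 = \frac{1}{a + 1}.$$

Integrating with respect to $a$ gives $I(a) = \log{\left(\frac{4 a}{9} + \frac{4}{9} \right)} + C$.

At $a = \frac{5}{4}$ the integrand is identically $0$, so $I(\frac{5}{4}) = 0$. The closed form gives $0$, hence $C = 0$.

Setting $a = \frac{1}{4}$:
$$I = \log{\left(\frac{5}{9} \right)}.$$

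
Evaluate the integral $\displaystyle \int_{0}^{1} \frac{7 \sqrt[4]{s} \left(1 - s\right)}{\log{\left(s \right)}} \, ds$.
$\log{\left(\frac{78125}{4782969} \right)}$

Replace the exponent $\frac{1}{4}$ by a parameter $a$: let $I(a) = \int_{0}^{1} \frac{7 \left(- s^{\frac{5}{4}} + s^{a}\right)}{\log{\left(s \right)}} \, ds$.

Since $\dfrac{\partial}{\partial a}\,s^{a} = s^{a} \ln s$, the $\ln s$ in the denominator cancels and
$$\frac{dI}{da} = \int_{0}^{1} 7 s^{a} \, ds = 7 \left[\frac{s^{a+1}}{a+1}\right]_0^1 = \frac{7}{a + 1}.$$

Integrating with respect to $a$ gives $I(a) = \log{\left(\frac{16384 \left(a + 1\right)^{7}}{4782969} \right)} + C$.

At $a = \frac{5}{4}$ the integrand is identically $0$, so $I(\frac{5}{4}) = 0$. The closed form gives $0$, hence $C = 0$.

Setting $a = \frac{1}{4}$:
$$I = \log{\left(\frac{78125}{4782969} \right)}.$$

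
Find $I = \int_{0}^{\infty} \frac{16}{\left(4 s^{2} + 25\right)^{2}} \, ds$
$\frac{2 \pi}{125}$

Start from the standard arctangent integral
$$J(a) = \int_{0}^{\infty} \frac{1}{a^{2} + s^{2}} \, ds = \frac{\pi}{2 a}.$$

Differentiating under the integral sign with respect to $a$,
$$\frac{dJ}{da} = \int_{0}^{\infty} - \frac{2 a}{\left(a^{2} + s^{2}\right)^{2}} \, ds = - \frac{\pi}{2 a^{2}},$$
so $\int_{0}^{\infty} \frac{1}{\left(a^{2} + s^{2}\right)^{2}} \, ds = \frac{\pi}{4 a^{3}}$.

Setting $a = \frac{5}{2}$:
$$I = \frac{2 \pi}{125}.$$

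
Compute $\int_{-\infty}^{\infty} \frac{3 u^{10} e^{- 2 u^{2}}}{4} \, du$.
$\frac{2835 \sqrt{2} \sqrt{\pi}}{8192}$

Begin with the known integral
$$J(a) = \int_{-\infty}^{\infty} \frac{3 e^{- a u^{2}}}{4} \, du = \frac{3 \sqrt{\pi}}{4 \sqrt{a}}.$$

Differentiating under the integral sign brings down a factor of $(-u^2)$:
$$\frac{dJ}{da} = \int_{-\infty}^{\infty} - \frac{3 u^{2} e^{- a u^{2}}}{4} \, du = - \frac{3 \sqrt{\pi}}{8 a^{\frac{3}{2}}}.$$

Repeating $5$ times in total — each differentiation brings down another $(-u^2)$ — gives
$$\frac{d^{5}J}{da^{5}} = \int_{-\infty}^{\infty} - \frac{3 u^{10} e^{- a u^{2}}}{4} \, du = - \frac{2835 \sqrt{\pi}}{128 a^{\frac{11}{2}}},$$
and the integrand here is $(-1)^{5}$ times the target integrand, so $I = (-1)^{5}\,\frac{d^{5}J}{da^{5}} = \frac{2835 \sqrt{\pi}}{128 a^{\frac{11}{2}}}$.

Setting $a = 2$:
$$I = \frac{2835 \sqrt{2} \sqrt{\pi}}{8192}.$$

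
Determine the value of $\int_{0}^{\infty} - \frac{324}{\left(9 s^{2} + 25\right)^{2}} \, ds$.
$- \frac{27 \pi}{125}$

Begin with the known result
$$J(a) = \int_{0}^{\infty} - \frac{4}{a^{2} + s^{2}} \, ds = - \frac{2 \pi}{a}.$$

Differentiating under the integral sign with respect to $a$,
$$\frac{dJ}{da} = \int_{0}^{\infty} \frac{8 a}{\left(a^{2} + s^{2}\right)^{2}} \, ds = \frac{2 \pi}{a^{2}},$$
so $\int_{0}^{\infty} - \frac{4}{\left(a^{2} + s^{2}\right)^{2}} \, ds = - \frac{\pi}{a^{3}}$.

Setting $a = \frac{5}{3}$:
$$I = - \frac{27 \pi}{125}.$$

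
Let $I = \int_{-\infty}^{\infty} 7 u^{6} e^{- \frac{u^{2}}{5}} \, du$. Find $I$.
$\frac{13125 \sqrt{5} \sqrt{\pi}}{8}$

Start from the elementary integral
$$J(a) = \int_{-\infty}^{\infty} 7 e^{- a u^{2}} \, du = \frac{7 \sqrt{\pi}}{\sqrt{a}}.$$

Differentiating under the integral sign brings down a factor of $(-u^2)$:
$$\frac{dJ}{da} = \int_{-\infty}^{\infty} - 7 u^{2} e^{- a u^{2}} \, du = - \frac{7 \sqrt{\pi}}{2 a^{\frac{3}{2}}}.$$

Repeating $3$ times in total — each differentiation brings down another $(-u^2)$ — gives
$$\frac{d^{3}J}{da^{3}} = \int_{-\infty}^{\infty} - 7 u^{6} e^{- a u^{2}} \, du = - \frac{105 \sqrt{\pi}}{8 a^{\frac{7}{2}}},$$
and the integrand here is $(-1)^{3}$ times the target integrand, so $I = (-1)^{3}\,\frac{d^{3}J}{da^{3}} = \frac{105 \sqrt{\pi}}{8 a^{\frac{7}{2}}}$.

Setting $a = \frac{1}{5}$:
$$I = \frac{13125 \sqrt{5} \sqrt{\pi}}{8}.$$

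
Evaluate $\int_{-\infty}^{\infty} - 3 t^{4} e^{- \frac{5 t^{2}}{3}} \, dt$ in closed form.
$- \frac{81 \sqrt{15} \sqrt{\pi}}{500}$

Consider the simpler parametrised integral
$$J(a) = \int_{-\infty}^{\infty} - 3 e^{- a t^{2}} \, dt = - \frac{3 \sqrt{\pi}}{\sqrt{a}}.$$

Differentiating under the integral sign brings down a factor of $(-t^2)$:
$$\frac{dJ}{da} = \int_{-\infty}^{\infty} 3 t^{2} e^{- a t^{2}} \, dt = \frac{3 \sqrt{\pi}}{2 a^{\frac{3}{2}}}.$$

Repeating twice in total — each differentiation brings down another $(-t^2)$ — gives
$$\frac{d^{2}J}{da^{2}} = \int_{-\infty}^{\infty} - 3 t^{4} e^{- a t^{2}} \, dt = - \frac{9 \sqrt{\pi}}{4 a^{\frac{5}{2}}},$$
and the integrand here is exactly the target integrand, so $I = - \frac{9 \sqrt{\pi}}{4 a^{\frac{5}{2}}}$.

Setting $a = \frac{5}{3}$:
$$I = - \frac{81 \sqrt{15} \sqrt{\pi}}{500}.$$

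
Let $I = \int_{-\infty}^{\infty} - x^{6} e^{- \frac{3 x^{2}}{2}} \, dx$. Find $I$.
$- \frac{5 \sqrt{6} \sqrt{\pi}}{27}$

Begin with the known integral
$$J(a) = \int_{-\infty}^{\infty} - e^{- a x^{2}} \, dx = - \frac{\sqrt{\pi}}{\sqrt{a}}.$$

Differentiating under the integral sign brings down a factor of $(-x^2)$:
$$\frac{dJ}{da} = \int_{-\infty}^{\infty} x^{2} e^{- a x^{2}} \, dx = \frac{\sqrt{\pi}}{2 a^{\frac{3}{2}}}.$$

Repeating $3$ times in total — each differentiation brings down another $(-x^2)$ — gives
$$\frac{d^{3}J}{da^{3}} = \int_{-\infty}^{\infty} x^{6} e^{- a x^{2}} \, dx = \frac{15 \sqrt{\pi}}{8 a^{\frac{7}{2}}},$$
and the integrand here is $(-1)^{3}$ times the target integrand, so $I = (-1)^{3}\,\frac{d^{3}J}{da^{3}} = - \frac{15 \sqrt{\pi}}{8 a^{\frac{7}{2}}}$.

Setting $a = \frac{3}{2}$:
$$I = - \frac{5 \sqrt{6} \sqrt{\pi}}{27}.$$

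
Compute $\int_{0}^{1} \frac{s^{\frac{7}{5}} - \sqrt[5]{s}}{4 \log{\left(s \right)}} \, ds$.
$\frac{\log{\left(2 \right)}}{4}$

Replace the exponent $\frac{1}{5}$ by a parameter $a$: let $I(a) = \int_{0}^{1} \frac{s^{\frac{7}{5}} - s^{a}}{4 \log{\left(s \right)}} \, ds$.

Since $\dfrac{\partial}{\partial a}\,s^{a} = s^{a} \ln s$, the $\ln s$ in the denominator cancels and
$$\frac{dI}{da} = \int_{0}^{1} - \frac{1}{4} s^{a} \, ds = - \frac{1}{4} \left[\frac{s^{a+1}}{a+1}\right]_0^1 = - \frac{1}{4 a + 4}.$$

Integrating with respect to $a$ gives $I(a) = - \frac{\log{\left(a + 1 \right)}}{4} - \frac{\log{\left(5 \right)}}{4} + \frac{\log{\left(12 \right)}}{4} + C$.

At $a = \frac{7}{5}$ the integrand is identically $0$, so $I(\frac{7}{5}) = 0$. The closed form gives $0$, hence $C = 0$.

Setting $a = \frac{1}{5}$:
$$I = \frac{\log{\left(2 \right)}}{4}.$$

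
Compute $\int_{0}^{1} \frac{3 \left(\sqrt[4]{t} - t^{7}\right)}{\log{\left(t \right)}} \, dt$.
$\log{\left(\frac{125}{32768} \right)}$

Replace the exponent $\frac{1}{4}$ by a parameter $a$: let $I(a) = \int_{0}^{1} \frac{3 \left(- t^{7} + t^{a}\right)}{\log{\left(t \right)}} \, dt$.

Since $\dfrac{\partial}{\partial a}\,t^{a} = t^{a} \ln t$, the $\ln t$ in the denominator cancels and
$$\frac{dI}{da} = \int_{0}^{1} 3 t^{a} \, dt = 3 \left[\frac{t^{a+1}}{a+1}\right]_0^1 = \frac{3}{a + 1}.$$

Integrating with respect to $a$ gives $I(a) = \log{\left(\frac{\left(a + 1\right)^{3}}{512} \right)} + C$.

At $a = 7$ the integrand is identically $0$, so $I(7) = 0$. The closed form gives $0$, hence $C = 0$.

Setting $a = \frac{1}{4}$:
$$I = \log{\left(\frac{125}{32768} \right)}.$$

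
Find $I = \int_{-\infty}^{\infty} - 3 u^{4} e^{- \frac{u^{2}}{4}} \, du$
$- 72 \sqrt{\pi}$

Consider the simpler parametrised integral
$$J(a) = \int_{-\infty}^{\infty} - 3 e^{- a u^{2}} \, du = - \frac{3 \sqrt{\pi}}{\sqrt{a}}.$$

Differentiating under the integral sign brings down a factor of $(-u^2)$:
$$\frac{dJ}{da} = \int_{-\infty}^{\infty} 3 u^{2} e^{- a u^{2}} \, du = \frac{3 \sqrt{\pi}}{2 a^{\frac{3}{2}}}.$$

Repeating twice in total — each differentiation brings down another $(-u^2)$ — gives
$$\frac{d^{2}J}{da^{2}} = \int_{-\infty}^{\infty} - 3 u^{4} e^{- a u^{2}} \, du = - \frac{9 \sqrt{\pi}}{4 a^{\frac{5}{2}}},$$
and the integrand here is exactly the target integrand, so $I = - \frac{9 \sqrt{\pi}}{4 a^{\frac{5}{2}}}$.

Setting $a = \frac{1}{4}$:
$$I = - 72 \sqrt{\pi}.$$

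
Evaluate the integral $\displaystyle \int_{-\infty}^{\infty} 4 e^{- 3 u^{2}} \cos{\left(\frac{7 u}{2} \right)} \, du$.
$\frac{4 \sqrt{3} \sqrt{\pi}}{3 e^{\frac{49}{48}}}$

Let $b$ denote the cosine frequency and define $I(b) = \int_{-\infty}^{\infty} 4 e^{- 3 u^{2}} \cos{\left(b u \right)} \, du$.

Differentiating under the integral sign,
$$I'(b) = \int_{-\infty}^{\infty} - 4 u e^{- 3 u^{2}} \sin{\left(b u \right)} \, du.$$

Integrate $\int_{-\infty}^{\infty} u \sin(b u)\, e^{- 3 u^{2}}\, du$ by parts with $w = \sin(b u)$ and $dv = u\, e^{- 3 u^{2}}\, du$, giving $v = - \frac{e^{- 3 u^{2}}}{6}$. The boundary term vanishes and
$$\int_{-\infty}^{\infty} u \sin(b u)\, e^{- 3 u^{2}}\, du = \frac{b}{6} \int_{-\infty}^{\infty} \cos(b u)\, e^{- 3 u^{2}}\, du,$$
so $I'(b) = - \frac{b}{6}\, I(b)$.

This is a separable first-order ODE; solving with the initial condition $I(0) = \int_{-\infty}^{\infty} 4 e^{- 3 u^{2}}\,du = \frac{4 \sqrt{3} \sqrt{\pi}}{3}$ gives
$$I(b) = \frac{4 \sqrt{3} \sqrt{\pi} e^{- \frac{b^{2}}{12}}}{3}.$$

Setting $b = \frac{7}{2}$:
$$I = \frac{4 \sqrt{3} \sqrt{\pi}}{3 e^{\frac{49}{48}}}.$$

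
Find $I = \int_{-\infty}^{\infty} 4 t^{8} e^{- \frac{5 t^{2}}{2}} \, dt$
$\frac{84 \sqrt{10} \sqrt{\pi}}{625}$

Consider the simpler parametrised integral
$$J(a) = \int_{-\infty}^{\infty} 4 e^{- a t^{2}} \, dt = \frac{4 \sqrt{\pi}}{\sqrt{a}}.$$

Differentiating under the integral sign brings down a factor of $(-t^2)$:
$$\frac{dJ}{da} = \int_{-\infty}^{\infty} - 4 t^{2} e^{- a t^{2}} \, dt = - \frac{2 \sqrt{\pi}}{a^{\frac{3}{2}}}.$$

Repeating $4$ times in total — each differentiation brings down another $(-t^2)$ — gives
$$\frac{d^{4}J}{da^{4}} = \int_{-\infty}^{\infty} 4 t^{8} e^{- a t^{2}} \, dt = \frac{105 \sqrt{\pi}}{4 a^{\frac{9}{2}}},$$
and the integrand here is exactly the target integrand, so $I = \frac{105 \sqrt{\pi}}{4 a^{\frac{9}{2}}}$.

Setting $a = \frac{5}{2}$:
$$I = \frac{84 \sqrt{10} \sqrt{\pi}}{625}.$$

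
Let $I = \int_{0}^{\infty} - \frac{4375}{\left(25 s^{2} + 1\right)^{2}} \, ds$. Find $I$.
$- \frac{875 \pi}{4}$

Start from the standard arctangent integral
$$J(a) = \int_{0}^{\infty} - \frac{7}{a^{2} + s^{2}} \, ds = - \frac{7 \pi}{2 a}.$$

Differentiating under the integral sign with respect to $a$,
$$\frac{dJ}{da} = \int_{0}^{\infty} \frac{14 a}{\left(a^{2} + s^{2}\right)^{2}} \, ds = \frac{7 \pi}{2 a^{2}},$$
so $\int_{0}^{\infty} - \frac{7}{\left(a^{2} + s^{2}\right)^{2}} \, ds = - \frac{7 \pi}{4 a^{3}}$.

Setting $a = \frac{1}{5}$:
$$I = - \frac{875 \pi}{4}.$$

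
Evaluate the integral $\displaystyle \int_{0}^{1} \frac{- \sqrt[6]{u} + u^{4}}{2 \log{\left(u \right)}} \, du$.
$\log{\left(\frac{\sqrt{210}}{7} \right)}$

Replace the exponent $\frac{1}{6}$ by a parameter $a$: let $I(a) = \int_{0}^{1} \frac{u^{4} - u^{a}}{2 \log{\left(u \right)}} \, du$.

Since $\dfrac{\partial}{\partial a}\,u^{a} = u^{a} \ln u$, the $\ln u$ in the denominator cancels and
$$\frac{dI}{da} = \int_{0}^{1} - \frac{1}{2} u^{a} \, du = - \frac{1}{2} \left[\frac{u^{a+1}}{a+1}\right]_0^1 = - \frac{1}{2 a + 2}.$$

Integrating with respect to $a$ gives $I(a) = - \frac{\log{\left(a + 1 \right)}}{2} + \frac{\log{\left(5 \right)}}{2} + C$.

At $a = 4$ the integrand is identically $0$, so $I(4) = 0$. The closed form gives $0$, hence $C = 0$.

Setting $a = \frac{1}{6}$:
$$I = \log{\left(\frac{\sqrt{210}}{7} \right)}.$$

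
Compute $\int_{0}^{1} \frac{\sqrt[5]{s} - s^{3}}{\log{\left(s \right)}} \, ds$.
$- \log{\left(10 \right)} + \log{\left(3 \right)}$

Consider the one-parameter family: let $I(a) = \int_{0}^{1} \frac{\sqrt[5]{s} - s^{a}}{\log{\left(s \right)}} \, ds$.

Since $\dfrac{\partial}{\partial a}\,s^{a} = s^{a} \ln s$, the $\ln s$ in the denominator cancels and
$$\frac{dI}{da} = \int_{0}^{1} -1 s^{a} \, ds = -1 \left[\frac{s^{a+1}}{a+1}\right]_0^1 = - \frac{1}{a + 1}.$$

Integrating with respect to $a$ gives $I(a) = - \log{\left(\frac{5 a}{6} + \frac{5}{6} \right)} + C$.

At $a = \frac{1}{5}$ the integrand is identically $0$, so $I(\frac{1}{5}) = 0$. The closed form gives $0$, hence $C = 0$.

Setting $a = 3$:
$$I = - \log{\left(10 \right)} + \log{\left(3 \right)}.$$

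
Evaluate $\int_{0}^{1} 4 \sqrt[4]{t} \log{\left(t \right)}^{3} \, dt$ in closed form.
$- \frac{6144}{625}$

Begin with the known integral
$$J(a) = \int_{0}^{1} 4 t^{a} \, dt = \frac{4}{a + 1}.$$

Differentiating under the integral sign brings down a factor of $\ln t$:
$$\frac{dJ}{da} = \int_{0}^{1} 4 t^{a} \log{\left(t \right)} \, dt = - \frac{4}{\left(a + 1\right)^{2}}.$$

Repeating $3$ times in total — each differentiation brings down another $\ln t$ — gives
$$\frac{d^{3}J}{da^{3}} = \int_{0}^{1} 4 t^{a} \log{\left(t \right)}^{3} \, dt = - \frac{24}{\left(a + 1\right)^{4}},$$
and the integrand here is exactly the target integrand, so $I = - \frac{24}{\left(a + 1\right)^{4}}$.

Setting $a = \frac{1}{4}$:
$$I = - \frac{6144}{625}.$$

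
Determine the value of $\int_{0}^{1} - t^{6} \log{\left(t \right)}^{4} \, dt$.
$- \frac{24}{16807}$

Begin with the known integral
$$J(a) = \int_{0}^{1} - t^{a} \, dt = - \frac{1}{a + 1}.$$

Differentiating under the integral sign brings down a factor of $\ln t$:
$$\frac{dJ}{da} = \int_{0}^{1} - t^{a} \log{\left(t \right)} \, dt = \frac{1}{\left(a + 1\right)^{2}}.$$

Repeating $4$ times in total — each differentiation brings down another $\ln t$ — gives
$$\frac{d^{4}J}{da^{4}} = \int_{0}^{1} - t^{a} \log{\left(t \right)}^{4} \, dt = - \frac{24}{\left(a + 1\right)^{5}},$$
and the integrand here is exactly the target integrand, so $I = - \frac{24}{\left(a + 1\right)^{5}}$.

Setting $a = 6$:
$$I = - \frac{24}{16807}.$$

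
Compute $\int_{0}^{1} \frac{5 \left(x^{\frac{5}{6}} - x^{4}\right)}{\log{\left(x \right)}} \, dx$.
$\log{\left(\frac{161051}{24300000} \right)}$

Consider the one-parameter family: let $I(a) = \int_{0}^{1} \frac{5 \left(- x^{4} + x^{a}\right)}{\log{\left(x \right)}} \, dx$.

Since $\dfrac{\partial}{\partial a}\,x^{a} = x^{a} \ln x$, the $\ln x$ in the denominator cancels and
$$\frac{dI}{da} = \int_{0}^{1} 5 x^{a} \, dx = 5 \left[\frac{x^{a+1}}{a+1}\right]_0^1 = \frac{5}{a + 1}.$$

Integrating with respect to $a$ gives $I(a) = \log{\left(\frac{\left(a + 1\right)^{5}}{3125} \right)} + C$.

At $a = 4$ the integrand is identically $0$, so $I(4) = 0$. The closed form gives $0$, hence $C = 0$.

Setting $a = \frac{5}{6}$:
$$I = \log{\left(\frac{161051}{24300000} \right)}.$$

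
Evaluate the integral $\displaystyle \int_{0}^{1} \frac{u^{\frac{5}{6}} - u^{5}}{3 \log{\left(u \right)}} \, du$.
$\log{\left(\frac{\sqrt[3]{66}}{6} \right)}$

Introduce a parameter $a$ in the exponent: let $I(a) = \int_{0}^{1} \frac{- u^{5} + u^{a}}{3 \log{\left(u \right)}} \, du$.

Since $\dfrac{\partial}{\partial a}\,u^{a} = u^{a} \ln u$, the $\ln u$ in the denominator cancels and
$$\frac{dI}{da} = \int_{0}^{1} \frac{1}{3} u^{a} \, du = \frac{1}{3} \left[\frac{u^{a+1}}{a+1}\right]_0^1 = \frac{1}{3 \left(a + 1\right)}.$$

Integrating with respect to $a$ gives $I(a) = \frac{\log{\left(a + 1 \right)}}{3} - \frac{\log{\left(6 \right)}}{3} + C$.

At $a = 5$ the integrand is identically $0$, so $I(5) = 0$. The closed form gives $0$, hence $C = 0$.

Setting $a = \frac{5}{6}$:
$$I = \log{\left(\frac{\sqrt[3]{66}}{6} \right)}.$$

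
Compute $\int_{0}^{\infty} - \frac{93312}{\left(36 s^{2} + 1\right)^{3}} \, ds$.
$- 2916 \pi$

Begin with the known result
$$J(a) = \int_{0}^{\infty} - \frac{2}{a^{2} + s^{2}} \, ds = - \frac{\pi}{a}.$$

Differentiating under the integral sign with respect to $a$,
$$\frac{dJ}{da} = \int_{0}^{\infty} \frac{4 a}{\left(a^{2} + s^{2}\right)^{2}} \, ds = \frac{\pi}{a^{2}},$$
so $\int_{0}^{\infty} - \frac{2}{\left(a^{2} + s^{2}\right)^{2}} \, ds = - \frac{\pi}{2 a^{3}}$.

Repeating — each differentiation of $1/(s^2+a^2)^j$ produces $-2ja/(s^2+a^2)^{j+1}$ — and dividing through by $-2ja$ at each step yields, after $2$ differentiations in total,
$$\int_{0}^{\infty} - \frac{2}{\left(a^{2} + s^{2}\right)^{3}} \, ds = - \frac{3 \pi}{8 a^{5}}.$$

Setting $a = \frac{1}{6}$:
$$I = - 2916 \pi.$$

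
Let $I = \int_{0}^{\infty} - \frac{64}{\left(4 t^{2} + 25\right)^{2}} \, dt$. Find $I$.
$- \frac{8 \pi}{125}$

Recall the elementary integral
$$J(a) = \int_{0}^{\infty} - \frac{4}{a^{2} + t^{2}} \, dt = - \frac{2 \pi}{a}.$$

Differentiating under the integral sign with respect to $a$,
$$\frac{dJ}{da} = \int_{0}^{\infty} \frac{8 a}{\left(a^{2} + t^{2}\right)^{2}} \, dt = \frac{2 \pi}{a^{2}},$$
so $\int_{0}^{\infty} - \frac{4}{\left(a^{2} + t^{2}\right)^{2}} \, dt = - \frac{\pi}{a^{3}}$.

Setting $a = \frac{5}{2}$:
$$I = - \frac{8 \pi}{125}.$$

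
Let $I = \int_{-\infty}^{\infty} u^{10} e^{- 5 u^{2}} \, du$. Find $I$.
$\frac{189 \sqrt{5} \sqrt{\pi}}{100000}$

Begin with the known integral
$$J(a) = \int_{-\infty}^{\infty} e^{- a u^{2}} \, du = \frac{\sqrt{\pi}}{\sqrt{a}}.$$

Differentiating under the integral sign brings down a factor of $(-u^2)$:
$$\frac{dJ}{da} = \int_{-\infty}^{\infty} - u^{2} e^{- a u^{2}} \, du = - \frac{\sqrt{\pi}}{2 a^{\frac{3}{2}}}.$$

Repeating $5$ times in total — each differentiation brings down another $(-u^2)$ — gives
$$\frac{d^{5}J}{da^{5}} = \int_{-\infty}^{\infty} - u^{10} e^{- a u^{2}} \, du = - \frac{945 \sqrt{\pi}}{32 a^{\frac{11}{2}}},$$
and the integrand here is $(-1)^{5}$ times the target integrand, so $I = (-1)^{5}\,\frac{d^{5}J}{da^{5}} = \frac{945 \sqrt{\pi}}{32 a^{\frac{11}{2}}}$.

Setting $a = 5$:
$$I = \frac{189 \sqrt{5} \sqrt{\pi}}{100000}.$$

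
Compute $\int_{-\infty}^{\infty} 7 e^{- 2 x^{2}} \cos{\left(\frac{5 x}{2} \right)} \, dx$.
$\frac{7 \sqrt{2} \sqrt{\pi}}{2 e^{\frac{25}{32}}}$

Treat the cosine frequency as a parameter and define $I(b) = \int_{-\infty}^{\infty} 7 e^{- 2 x^{2}} \cos{\left(b x \right)} \, dx$.

Differentiating under the integral sign,
$$I'(b) = \int_{-\infty}^{\infty} - 7 x e^{- 2 x^{2}} \sin{\left(b x \right)} \, dx.$$

Integrate $\int_{-\infty}^{\infty} x \sin(b x)\, e^{- 2 x^{2}}\, dx$ by parts with $u = \sin(b x)$ and $dv = x\, e^{- 2 x^{2}}\, dx$, giving $v = - \frac{e^{- 2 x^{2}}}{4}$. The boundary term vanishes and
$$\int_{-\infty}^{\infty} x \sin(b x)\, e^{- 2 x^{2}}\, dx = \frac{b}{4} \int_{-\infty}^{\infty} \cos(b x)\, e^{- 2 x^{2}}\, dx,$$
so $I'(b) = - \frac{b}{4}\, I(b)$.

This is a separable first-order ODE; solving with the initial condition $I(0) = \int_{-\infty}^{\infty} 7 e^{- 2 x^{2}}\,dx = \frac{7 \sqrt{2} \sqrt{\pi}}{2}$ gives
$$I(b) = \frac{7 \sqrt{2} \sqrt{\pi} e^{- \frac{b^{2}}{8}}}{2}.$$

Setting $b = \frac{5}{2}$:
$$I = \frac{7 \sqrt{2} \sqrt{\pi}}{2 e^{\frac{25}{32}}}.$$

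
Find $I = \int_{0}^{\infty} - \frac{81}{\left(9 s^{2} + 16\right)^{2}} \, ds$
$- \frac{27 \pi}{256}$

Recall the elementary integral
$$J(a) = \int_{0}^{\infty} - \frac{1}{a^{2} + s^{2}} \, ds = - \frac{\pi}{2 a}.$$

Differentiating under the integral sign with respect to $a$,
$$\frac{dJ}{da} = \int_{0}^{\infty} \frac{2 a}{\left(a^{2} + s^{2}\right)^{2}} \, ds = \frac{\pi}{2 a^{2}},$$
so $\int_{0}^{\infty} - \frac{1}{\left(a^{2} + s^{2}\right)^{2}} \, ds = - \frac{\pi}{4 a^{3}}$.

Setting $a = \frac{4}{3}$:
$$I = - \frac{27 \pi}{256}.$$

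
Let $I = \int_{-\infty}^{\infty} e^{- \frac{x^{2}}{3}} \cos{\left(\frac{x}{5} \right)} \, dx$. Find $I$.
$\frac{\sqrt{3} \sqrt{\pi}}{e^{\frac{3}{100}}}$

Let $b$ denote the cosine frequency and define $I(b) = \int_{-\infty}^{\infty} e^{- \frac{x^{2}}{3}} \cos{\left(b x \right)} \, dx$.

Differentiating under the integral sign,
$$I'(b) = \int_{-\infty}^{\infty} - x e^{- \frac{x^{2}}{3}} \sin{\left(b x \right)} \, dx.$$

Integrate $\int_{-\infty}^{\infty} x \sin(b x)\, e^{- \frac{x^{2}}{3}}\, dx$ by parts with $u = \sin(b x)$ and $dv = x\, e^{- \frac{x^{2}}{3}}\, dx$, giving $v = - \frac{3 e^{- \frac{x^{2}}{3}}}{2}$. The boundary term vanishes and
$$\int_{-\infty}^{\infty} x \sin(b x)\, e^{- \frac{x^{2}}{3}}\, dx = \frac{3 b}{2} \int_{-\infty}^{\infty} \cos(b x)\, e^{- \frac{x^{2}}{3}}\, dx,$$
so $I'(b) = - \frac{3 b}{2}\, I(b)$.

This is a separable first-order ODE; solving with the initial condition $I(0) = \int_{-\infty}^{\infty} e^{- \frac{x^{2}}{3}}\,dx = \sqrt{3} \sqrt{\pi}$ gives
$$I(b) = \sqrt{3} \sqrt{\pi} e^{- \frac{3 b^{2}}{4}}.$$

Setting $b = \frac{1}{5}$:
$$I = \frac{\sqrt{3} \sqrt{\pi}}{e^{\frac{3}{100}}}.$$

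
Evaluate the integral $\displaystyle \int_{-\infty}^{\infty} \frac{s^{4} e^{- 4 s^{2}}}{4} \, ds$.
$\frac{3 \sqrt{\pi}}{512}$

Start from the elementary integral
$$J(a) = \int_{-\infty}^{\infty} \frac{e^{- a s^{2}}}{4} \, ds = \frac{\sqrt{\pi}}{4 \sqrt{a}}.$$

Differentiating under the integral sign brings down a factor of $(-s^2)$:
$$\frac{dJ}{da} = \int_{-\infty}^{\infty} - \frac{s^{2} e^{- a s^{2}}}{4} \, ds = - \frac{\sqrt{\pi}}{8 a^{\frac{3}{2}}}.$$

Repeating twice in total — each differentiation brings down another $(-s^2)$ — gives
$$\frac{d^{2}J}{da^{2}} = \int_{-\infty}^{\infty} \frac{s^{4} e^{- a s^{2}}}{4} \, ds = \frac{3 \sqrt{\pi}}{16 a^{\frac{5}{2}}},$$
and the integrand here is exactly the target integrand, so $I = \frac{3 \sqrt{\pi}}{16 a^{\frac{5}{2}}}$.

Setting $a = 4$:
$$I = \frac{3 \sqrt{\pi}}{512}.$$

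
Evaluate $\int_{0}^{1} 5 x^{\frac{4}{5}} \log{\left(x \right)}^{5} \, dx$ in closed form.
$- \frac{3125000}{177147}$

Consider the simpler parametrised integral
$$J(a) = \int_{0}^{1} 5 x^{a} \, dx = \frac{5}{a + 1}.$$

Differentiating under the integral sign brings down a factor of $\ln x$:
$$\frac{dJ}{da} = \int_{0}^{1} 5 x^{a} \log{\left(x \right)} \, dx = - \frac{5}{\left(a + 1\right)^{2}}.$$

Repeating $5$ times in total — each differentiation brings down another $\ln x$ — gives
$$\frac{d^{5}J}{da^{5}} = \int_{0}^{1} 5 x^{a} \log{\left(x \right)}^{5} \, dx = - \frac{600}{\left(a + 1\right)^{6}},$$
and the integrand here is exactly the target integrand, so $I = - \frac{600}{\left(a + 1\right)^{6}}$.

Setting $a = \frac{4}{5}$:
$$I = - \frac{3125000}{177147}.$$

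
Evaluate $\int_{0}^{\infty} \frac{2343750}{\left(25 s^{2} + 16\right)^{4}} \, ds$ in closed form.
$\frac{1171875 \pi}{262144}$

Begin with the known result
$$J(a) = \int_{0}^{\infty} \frac{6}{a^{2} + s^{2}} \, ds = \frac{3 \pi}{a}.$$

Differentiating under the integral sign with respect to $a$,
$$\frac{dJ}{da} = \int_{0}^{\infty} - \frac{12 a}{\left(a^{2} + s^{2}\right)^{2}} \, ds = - \frac{3 \pi}{a^{2}},$$
so $\int_{0}^{\infty} \frac{6}{\left(a^{2} + s^{2}\right)^{2}} \, ds = \frac{3 \pi}{2 a^{3}}$.

Repeating — each differentiation of $1/(s^2+a^2)^j$ produces $-2ja/(s^2+a^2)^{j+1}$ — and dividing through by $-2ja$ at each step yields, after $3$ differentiations in total,
$$\int_{0}^{\infty} \frac{6}{\left(a^{2} + s^{2}\right)^{4}} \, ds = \frac{15 \pi}{16 a^{7}}.$$

Setting $a = \frac{4}{5}$:
$$I = \frac{1171875 \pi}{262144}.$$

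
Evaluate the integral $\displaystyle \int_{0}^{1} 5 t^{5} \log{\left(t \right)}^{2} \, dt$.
$\frac{5}{108}$

Start from the elementary integral
$$J(a) = \int_{0}^{1} 5 t^{a} \, dt = \frac{5}{a + 1}.$$

Differentiating under the integral sign brings down a factor of $\ln t$:
$$\frac{dJ}{da} = \int_{0}^{1} 5 t^{a} \log{\left(t \right)} \, dt = - \frac{5}{\left(a + 1\right)^{2}}.$$

Repeating twice in total — each differentiation brings down another $\ln t$ — gives
$$\frac{d^{2}J}{da^{2}} = \int_{0}^{1} 5 t^{a} \log{\left(t \right)}^{2} \, dt = \frac{10}{\left(a + 1\right)^{3}},$$
and the integrand here is exactly the target integrand, so $I = \frac{10}{\left(a + 1\right)^{3}}$.

Setting $a = 5$:
$$I = \frac{5}{108}.$$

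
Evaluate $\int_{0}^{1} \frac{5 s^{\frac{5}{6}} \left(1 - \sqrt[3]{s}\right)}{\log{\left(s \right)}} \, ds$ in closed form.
$\log{\left(\frac{161051}{371293} \right)}$

Consider the one-parameter family: let $I(a) = \int_{0}^{1} \frac{5 \left(- s^{\frac{7}{6}} + s^{a}\right)}{\log{\left(s \right)}} \, ds$.

Since $\dfrac{\partial}{\partial a}\,s^{a} = s^{a} \ln s$, the $\ln s$ in the denominator cancels and
$$\frac{dI}{da} = \int_{0}^{1} 5 s^{a} \, ds = 5 \left[\frac{s^{a+1}}{a+1}\right]_0^1 = \frac{5}{a + 1}.$$

Integrating with respect to $a$ gives $I(a) = \log{\left(\frac{7776 \left(a + 1\right)^{5}}{371293} \right)} + C$.

At $a = \frac{7}{6}$ the integrand is identically $0$, so $I(\frac{7}{6}) = 0$. The closed form gives $0$, hence $C = 0$.

Setting $a = \frac{5}{6}$:
$$I = \log{\left(\frac{161051}{371293} \right)}.$$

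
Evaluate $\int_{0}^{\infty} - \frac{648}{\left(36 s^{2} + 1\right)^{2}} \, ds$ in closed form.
$- 27 \pi$

Begin with the known result
$$J(a) = \int_{0}^{\infty} - \frac{1}{2 \left(a^{2} + s^{2}\right)} \, ds = - \frac{\pi}{4 a}.$$

Differentiating under the integral sign with respect to $a$,
$$\frac{dJ}{da} = \int_{0}^{\infty} \frac{a}{\left(a^{2} + s^{2}\right)^{2}} \, ds = \frac{\pi}{4 a^{2}},$$
so $\int_{0}^{\infty} - \frac{1}{2 \left(a^{2} + s^{2}\right)^{2}} \, ds = - \frac{\pi}{8 a^{3}}$.

Setting $a = \frac{1}{6}$:
$$I = - 27 \pi.$$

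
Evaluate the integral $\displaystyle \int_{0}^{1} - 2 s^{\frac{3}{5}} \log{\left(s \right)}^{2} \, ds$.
$- \frac{125}{128}$

Start from the elementary integral
$$J(a) = \int_{0}^{1} - 2 s^{a} \, ds = - \frac{2}{a + 1}.$$

Differentiating under the integral sign brings down a factor of $\ln s$:
$$\frac{dJ}{da} = \int_{0}^{1} - 2 s^{a} \log{\left(s \right)} \, ds = \frac{2}{\left(a + 1\right)^{2}}.$$

Repeating twice in total — each differentiation brings down another $\ln s$ — gives
$$\frac{d^{2}J}{da^{2}} = \int_{0}^{1} - 2 s^{a} \log{\left(s \right)}^{2} \, ds = - \frac{4}{\left(a + 1\right)^{3}},$$
and the integrand here is exactly the target integrand, so $I = - \frac{4}{\left(a + 1\right)^{3}}$.

Setting $a = \frac{3}{5}$:
$$I = - \frac{125}{128}.$$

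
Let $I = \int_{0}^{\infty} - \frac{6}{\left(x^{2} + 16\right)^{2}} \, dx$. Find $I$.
$- \frac{3 \pi}{128}$

Start from the standard arctangent integral
$$J(a) = \int_{0}^{\infty} - \frac{6}{a^{2} + x^{2}} \, dx = - \frac{3 \pi}{a}.$$

Differentiating under the integral sign with respect to $a$,
$$\frac{dJ}{da} = \int_{0}^{\infty} \frac{12 a}{\left(a^{2} + x^{2}\right)^{2}} \, dx = \frac{3 \pi}{a^{2}},$$
so $\int_{0}^{\infty} - \frac{6}{\left(a^{2} + x^{2}\right)^{2}} \, dx = - \frac{3 \pi}{2 a^{3}}$.

Setting $a = 4$:
$$I = - \frac{3 \pi}{128}.$$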